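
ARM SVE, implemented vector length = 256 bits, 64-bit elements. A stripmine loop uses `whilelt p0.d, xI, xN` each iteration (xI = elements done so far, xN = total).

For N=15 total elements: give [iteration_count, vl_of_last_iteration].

[iterations, last_vl] = [4, 3]

lane count: 256 div 64 = 4
15 elements at 4/iter → 4 passes, remainder 3 on the last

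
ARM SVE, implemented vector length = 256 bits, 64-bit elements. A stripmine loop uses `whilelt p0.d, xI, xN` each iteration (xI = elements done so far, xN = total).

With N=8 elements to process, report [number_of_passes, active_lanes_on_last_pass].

[iterations, last_vl] = [2, 4]

lane count: 256 div 64 = 4
iterations = ceil(8/4) = 2; final-pass vl = 4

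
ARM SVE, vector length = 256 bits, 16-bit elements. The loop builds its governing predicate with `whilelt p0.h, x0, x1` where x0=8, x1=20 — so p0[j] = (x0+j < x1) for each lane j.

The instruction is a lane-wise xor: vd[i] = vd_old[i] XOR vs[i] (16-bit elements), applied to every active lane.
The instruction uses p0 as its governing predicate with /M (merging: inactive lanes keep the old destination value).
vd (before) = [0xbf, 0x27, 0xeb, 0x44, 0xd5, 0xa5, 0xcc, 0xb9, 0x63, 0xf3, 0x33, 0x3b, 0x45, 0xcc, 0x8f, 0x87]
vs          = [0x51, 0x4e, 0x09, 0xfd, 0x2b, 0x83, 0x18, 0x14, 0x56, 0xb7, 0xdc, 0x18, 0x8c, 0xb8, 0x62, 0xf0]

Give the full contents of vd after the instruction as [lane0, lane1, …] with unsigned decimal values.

vd = [238, 105, 226, 185, 254, 38, 212, 173, 53, 68, 239, 35, 69, 204, 143, 135]

lane count: 256 div 16 = 16
active while 8+j < 20, i.e. j ∈ [0,12) capped at 16 ⇒ 12
vd[0] xor(0xbf,0x51) -> 0xee
vd[1] xor(0x27,0x4e) -> 0x69
vd[2] xor(0xeb,0x09) -> 0xe2
vd[3] xor(0x44,0xfd) -> 0xb9
vd[4] xor(0xd5,0x2b) -> 0xfe
vd[5] xor(0xa5,0x83) -> 0x26
vd[6] xor(0xcc,0x18) -> 0xd4
vd[7] xor(0xb9,0x14) -> 0xad
vd[8] xor(0x63,0x56) -> 0x35
vd[9] xor(0xf3,0xb7) -> 0x44
vd[10] xor(0x33,0xdc) -> 0xef
vd[11] xor(0x3b,0x18) -> 0x23
vd[12] tail/keep -> 0x45
vd[13] tail/keep -> 0xcc
vd[14] tail/keep -> 0x8f
vd[15] tail/keep -> 0x87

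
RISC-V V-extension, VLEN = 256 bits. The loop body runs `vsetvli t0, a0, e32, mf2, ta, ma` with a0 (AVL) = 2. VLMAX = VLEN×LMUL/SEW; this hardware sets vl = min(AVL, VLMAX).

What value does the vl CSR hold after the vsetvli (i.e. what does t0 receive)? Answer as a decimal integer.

VLMAX = VLEN×LMUL/SEW = 256×1/2/32 = 4
vl ← min(2, 4) = 2

vl = 2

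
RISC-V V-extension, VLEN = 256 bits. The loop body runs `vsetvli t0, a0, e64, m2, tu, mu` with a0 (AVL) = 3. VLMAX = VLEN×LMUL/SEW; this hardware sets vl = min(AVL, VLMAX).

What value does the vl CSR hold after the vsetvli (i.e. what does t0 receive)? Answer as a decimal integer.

VLMAX = VLEN×LMUL/SEW = 256×2/64 = 8
vl = min(AVL, VLMAX) = min(3, 8) = 3

vl = 3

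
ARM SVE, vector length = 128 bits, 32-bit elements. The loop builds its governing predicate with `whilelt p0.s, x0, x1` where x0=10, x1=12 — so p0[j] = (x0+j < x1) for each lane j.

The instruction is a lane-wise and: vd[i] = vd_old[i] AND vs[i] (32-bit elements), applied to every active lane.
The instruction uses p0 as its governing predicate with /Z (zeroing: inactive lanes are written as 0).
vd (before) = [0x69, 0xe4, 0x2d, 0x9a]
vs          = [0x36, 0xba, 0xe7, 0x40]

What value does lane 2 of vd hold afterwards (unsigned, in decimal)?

vd[2] = 0

lane count: 128 div 32 = 4
whilelt: lane j active iff 10+j < 12 → j < 2 → 2 active
  i=0: and(0x69,0x36) → 32
  i=1: and(0xe4,0xba) → 160
  i=2: tail/zero → 0
  i=3: tail/zero → 0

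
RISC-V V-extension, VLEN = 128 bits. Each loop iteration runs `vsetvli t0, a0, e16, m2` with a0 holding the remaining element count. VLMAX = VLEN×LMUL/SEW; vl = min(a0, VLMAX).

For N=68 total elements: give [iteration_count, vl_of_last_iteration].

VLMAX = VLEN×LMUL/SEW = 128×2/16 = 16
68 elements at 16/iter → 5 passes, remainder 4 on the last

[iterations, last_vl] = [5, 4]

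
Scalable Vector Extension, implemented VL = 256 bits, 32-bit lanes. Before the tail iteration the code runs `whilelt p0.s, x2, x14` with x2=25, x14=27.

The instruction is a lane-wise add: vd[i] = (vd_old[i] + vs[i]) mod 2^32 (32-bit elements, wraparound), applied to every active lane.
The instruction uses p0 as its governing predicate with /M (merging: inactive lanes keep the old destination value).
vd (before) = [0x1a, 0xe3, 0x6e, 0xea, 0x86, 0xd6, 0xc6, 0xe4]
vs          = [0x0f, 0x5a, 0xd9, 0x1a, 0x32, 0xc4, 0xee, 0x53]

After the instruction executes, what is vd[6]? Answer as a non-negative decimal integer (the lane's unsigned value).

vd[6] = 198

lane count: 256 div 32 = 8
p0[j] = (25+j < 27); true for j=0..1 → 2 lanes set
[0] add(0x1a,0x0f) = 0x29
[1] add(0xe3,0x5a) = 0x13d
[2] tail/keep = 0x6e
[3] tail/keep = 0xea
[4] tail/keep = 0x86
[5] tail/keep = 0xd6
[6] tail/keep = 0xc6
[7] tail/keep = 0xe4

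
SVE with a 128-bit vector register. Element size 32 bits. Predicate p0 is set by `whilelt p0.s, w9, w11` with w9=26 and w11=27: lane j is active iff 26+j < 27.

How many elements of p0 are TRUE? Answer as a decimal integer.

vl = 1

128-bit reg / 32-bit elem → 4 lanes
active while 26+j < 27, i.e. j ∈ [0,1) capped at 4 ⇒ 1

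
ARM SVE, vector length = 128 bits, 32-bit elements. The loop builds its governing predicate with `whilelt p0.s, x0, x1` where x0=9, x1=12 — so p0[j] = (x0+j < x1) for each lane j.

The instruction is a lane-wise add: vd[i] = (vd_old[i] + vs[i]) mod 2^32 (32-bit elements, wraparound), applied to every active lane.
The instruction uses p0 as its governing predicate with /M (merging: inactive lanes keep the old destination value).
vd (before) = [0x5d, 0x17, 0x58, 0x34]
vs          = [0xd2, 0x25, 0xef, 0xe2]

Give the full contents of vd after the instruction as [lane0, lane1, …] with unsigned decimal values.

128-bit reg / 32-bit elem → 4 lanes
whilelt: lane j active iff 9+j < 12 → j < 3 → 3 active
vd[0] add(0x5d,0xd2) -> 0x12f
vd[1] add(0x17,0x25) -> 0x3c
vd[2] add(0x58,0xef) -> 0x147
vd[3] tail/keep -> 0x34

vd = [303, 60, 327, 52]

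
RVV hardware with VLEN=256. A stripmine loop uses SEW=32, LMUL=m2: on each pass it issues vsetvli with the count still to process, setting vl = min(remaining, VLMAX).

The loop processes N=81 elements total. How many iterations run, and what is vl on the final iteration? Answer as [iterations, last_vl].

lanes per group: 256·2/32 = 16
iterations = ceil(81/16) = 6; final-pass vl = 1

[iterations, last_vl] = [6, 1]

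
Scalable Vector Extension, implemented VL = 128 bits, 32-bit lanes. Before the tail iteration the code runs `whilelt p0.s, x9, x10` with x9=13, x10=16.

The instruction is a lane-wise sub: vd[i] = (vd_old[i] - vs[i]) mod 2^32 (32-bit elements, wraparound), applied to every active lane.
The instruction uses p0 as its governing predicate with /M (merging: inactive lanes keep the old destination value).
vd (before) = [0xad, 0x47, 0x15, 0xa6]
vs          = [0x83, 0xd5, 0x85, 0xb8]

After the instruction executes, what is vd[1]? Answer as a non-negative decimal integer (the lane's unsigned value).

register lanes = 128/32 = 4
active while 13+j < 16, i.e. j ∈ [0,3) capped at 4 ⇒ 3
lane  0: sub(0xad,0x83) ⇒ 0x2a
lane  1: sub(0x47,0xd5) ⇒ 0xffffff72
lane  2: sub(0x15,0x85) ⇒ 0xffffff90
lane  3: tail/keep ⇒ 0xa6

vd[1] = 4294967154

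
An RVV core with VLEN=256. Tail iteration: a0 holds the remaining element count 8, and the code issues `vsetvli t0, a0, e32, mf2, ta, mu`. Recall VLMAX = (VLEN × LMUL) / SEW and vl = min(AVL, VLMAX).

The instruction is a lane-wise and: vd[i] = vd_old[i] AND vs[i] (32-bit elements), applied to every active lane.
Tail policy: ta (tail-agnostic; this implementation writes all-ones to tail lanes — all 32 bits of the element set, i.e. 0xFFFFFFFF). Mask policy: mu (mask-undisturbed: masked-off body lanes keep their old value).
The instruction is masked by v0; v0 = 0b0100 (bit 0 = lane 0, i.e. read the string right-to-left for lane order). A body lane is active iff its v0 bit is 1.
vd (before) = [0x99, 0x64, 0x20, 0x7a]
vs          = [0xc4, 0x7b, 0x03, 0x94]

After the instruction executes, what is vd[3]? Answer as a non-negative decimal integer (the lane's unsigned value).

VLMAX = (256 × 1/2) / 32 = 4 lanes
vl = min(AVL, VLMAX) = min(8, 4) = 4
vd[0] mask-off/keep -> 0x99
vd[1] mask-off/keep -> 0x64
vd[2] and(0x20,0x03) -> 0x00
vd[3] mask-off/keep -> 0x7a

vd[3] = 122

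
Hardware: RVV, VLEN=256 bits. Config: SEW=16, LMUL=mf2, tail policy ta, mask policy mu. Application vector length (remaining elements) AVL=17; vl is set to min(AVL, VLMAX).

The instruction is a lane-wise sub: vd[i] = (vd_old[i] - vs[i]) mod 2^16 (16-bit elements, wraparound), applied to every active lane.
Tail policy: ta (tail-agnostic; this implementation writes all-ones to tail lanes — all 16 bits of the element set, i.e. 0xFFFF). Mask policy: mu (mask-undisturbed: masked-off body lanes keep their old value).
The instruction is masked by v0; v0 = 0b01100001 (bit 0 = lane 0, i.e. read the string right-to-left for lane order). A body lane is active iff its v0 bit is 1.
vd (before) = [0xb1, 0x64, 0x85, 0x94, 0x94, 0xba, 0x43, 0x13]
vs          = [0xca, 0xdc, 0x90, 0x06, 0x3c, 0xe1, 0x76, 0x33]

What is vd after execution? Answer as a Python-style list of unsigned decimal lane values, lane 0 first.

lanes per group: 256·1/2/16 = 8
vl ← min(17, 8) = 8
[0] sub(0xb1,0xca) = 0xffe7
[1] mask-off/keep = 0x64
[2] mask-off/keep = 0x85
[3] mask-off/keep = 0x94
[4] mask-off/keep = 0x94
[5] sub(0xba,0xe1) = 0xffd9
[6] sub(0x43,0x76) = 0xffcd
[7] mask-off/keep = 0x13

vd = [65511, 100, 133, 148, 148, 65497, 65485, 19]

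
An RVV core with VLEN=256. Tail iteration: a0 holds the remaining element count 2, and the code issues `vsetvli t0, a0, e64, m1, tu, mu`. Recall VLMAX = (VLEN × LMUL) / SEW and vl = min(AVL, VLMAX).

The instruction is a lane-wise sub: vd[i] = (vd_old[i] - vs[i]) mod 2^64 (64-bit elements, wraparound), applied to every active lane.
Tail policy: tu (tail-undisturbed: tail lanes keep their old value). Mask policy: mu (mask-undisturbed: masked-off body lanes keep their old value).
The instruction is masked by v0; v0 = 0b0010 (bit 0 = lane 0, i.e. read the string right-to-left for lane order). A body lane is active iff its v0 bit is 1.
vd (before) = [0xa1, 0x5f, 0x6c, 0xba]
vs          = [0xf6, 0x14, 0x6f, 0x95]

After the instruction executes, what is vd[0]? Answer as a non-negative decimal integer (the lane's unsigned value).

lanes per group: 256·1/64 = 4
AVL=2 ≤ VLMAX=4, so vl = 2
[0] mask-off/keep = 0xa1
[1] sub(0x5f,0x14) = 0x4b
[2] tail/keep = 0x6c
[3] tail/keep = 0xba

vd[0] = 161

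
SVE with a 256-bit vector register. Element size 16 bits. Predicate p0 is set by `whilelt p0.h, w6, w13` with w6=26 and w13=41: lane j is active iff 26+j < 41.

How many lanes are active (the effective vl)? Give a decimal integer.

vl = 15

lane count: 256 div 16 = 16
active while 26+j < 41, i.e. j ∈ [0,15) capped at 16 ⇒ 15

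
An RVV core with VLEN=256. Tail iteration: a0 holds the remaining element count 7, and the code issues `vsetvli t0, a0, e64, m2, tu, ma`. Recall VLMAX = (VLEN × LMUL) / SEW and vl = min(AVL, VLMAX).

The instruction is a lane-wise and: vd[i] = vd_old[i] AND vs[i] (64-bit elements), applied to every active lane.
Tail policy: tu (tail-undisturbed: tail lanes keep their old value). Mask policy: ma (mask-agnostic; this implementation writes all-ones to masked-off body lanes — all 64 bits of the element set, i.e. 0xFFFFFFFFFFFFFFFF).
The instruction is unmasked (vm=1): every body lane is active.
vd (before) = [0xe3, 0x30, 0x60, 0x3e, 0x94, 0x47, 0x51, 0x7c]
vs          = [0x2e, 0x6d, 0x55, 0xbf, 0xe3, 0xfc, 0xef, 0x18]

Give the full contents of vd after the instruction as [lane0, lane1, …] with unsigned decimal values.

vd = [34, 32, 64, 62, 128, 68, 65, 124]

lanes per group: 256·2/64 = 8
vl ← min(7, 8) = 7
lane  0: and(0xe3,0x2e) ⇒ 0x22
lane  1: and(0x30,0x6d) ⇒ 0x20
lane  2: and(0x60,0x55) ⇒ 0x40
lane  3: and(0x3e,0xbf) ⇒ 0x3e
lane  4: and(0x94,0xe3) ⇒ 0x80
lane  5: and(0x47,0xfc) ⇒ 0x44
lane  6: and(0x51,0xef) ⇒ 0x41
lane  7: tail/keep ⇒ 0x7c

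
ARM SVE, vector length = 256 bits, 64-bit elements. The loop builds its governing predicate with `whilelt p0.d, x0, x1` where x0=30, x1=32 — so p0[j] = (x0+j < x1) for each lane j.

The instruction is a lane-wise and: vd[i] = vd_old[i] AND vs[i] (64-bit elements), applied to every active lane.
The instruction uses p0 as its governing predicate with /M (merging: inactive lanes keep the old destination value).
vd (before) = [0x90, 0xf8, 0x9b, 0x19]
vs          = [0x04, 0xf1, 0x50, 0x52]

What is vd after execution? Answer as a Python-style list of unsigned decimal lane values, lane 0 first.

vd = [0, 240, 155, 25]

register lanes = 256/64 = 4
p0[j] = (30+j < 32); true for j=0..1 → 2 lanes set
[0] and(0x90,0x04) = 0x00
[1] and(0xf8,0xf1) = 0xf0
[2] tail/keep = 0x9b
[3] tail/keep = 0x19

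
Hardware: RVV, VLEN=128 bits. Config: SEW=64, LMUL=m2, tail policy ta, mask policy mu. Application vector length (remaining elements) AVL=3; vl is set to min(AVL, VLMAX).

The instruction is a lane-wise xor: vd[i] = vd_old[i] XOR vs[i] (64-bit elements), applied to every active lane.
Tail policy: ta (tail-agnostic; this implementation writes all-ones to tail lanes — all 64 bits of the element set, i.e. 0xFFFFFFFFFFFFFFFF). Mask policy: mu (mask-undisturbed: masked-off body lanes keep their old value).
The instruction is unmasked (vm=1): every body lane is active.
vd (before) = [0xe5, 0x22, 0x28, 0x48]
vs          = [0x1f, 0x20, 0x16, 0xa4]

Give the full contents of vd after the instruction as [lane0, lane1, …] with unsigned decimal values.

VLMAX = (128 × 2) / 64 = 4 lanes
AVL=3 ≤ VLMAX=4, so vl = 3
lane  0: xor(0xe5,0x1f) ⇒ 0xfa
lane  1: xor(0x22,0x20) ⇒ 0x02
lane  2: xor(0x28,0x16) ⇒ 0x3e
lane  3: tail/ones ⇒ 0xffffffffffffffff

vd = [250, 2, 62, 18446744073709551615]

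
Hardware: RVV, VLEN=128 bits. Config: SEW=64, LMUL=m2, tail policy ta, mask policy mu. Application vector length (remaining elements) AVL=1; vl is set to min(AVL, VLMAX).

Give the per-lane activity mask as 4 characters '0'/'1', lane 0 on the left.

VLMAX = VLEN×LMUL/SEW = 128×2/64 = 4
vl = min(AVL, VLMAX) = min(1, 4) = 1
bits (lane 0 leftmost): 1000

predicate = 1000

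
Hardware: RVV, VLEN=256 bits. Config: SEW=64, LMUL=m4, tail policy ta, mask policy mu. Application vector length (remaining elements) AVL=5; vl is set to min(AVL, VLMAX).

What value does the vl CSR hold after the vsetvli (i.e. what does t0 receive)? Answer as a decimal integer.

vl = 5

lanes per group: 256·4/64 = 16
AVL=5 ≤ VLMAX=16, so vl = 5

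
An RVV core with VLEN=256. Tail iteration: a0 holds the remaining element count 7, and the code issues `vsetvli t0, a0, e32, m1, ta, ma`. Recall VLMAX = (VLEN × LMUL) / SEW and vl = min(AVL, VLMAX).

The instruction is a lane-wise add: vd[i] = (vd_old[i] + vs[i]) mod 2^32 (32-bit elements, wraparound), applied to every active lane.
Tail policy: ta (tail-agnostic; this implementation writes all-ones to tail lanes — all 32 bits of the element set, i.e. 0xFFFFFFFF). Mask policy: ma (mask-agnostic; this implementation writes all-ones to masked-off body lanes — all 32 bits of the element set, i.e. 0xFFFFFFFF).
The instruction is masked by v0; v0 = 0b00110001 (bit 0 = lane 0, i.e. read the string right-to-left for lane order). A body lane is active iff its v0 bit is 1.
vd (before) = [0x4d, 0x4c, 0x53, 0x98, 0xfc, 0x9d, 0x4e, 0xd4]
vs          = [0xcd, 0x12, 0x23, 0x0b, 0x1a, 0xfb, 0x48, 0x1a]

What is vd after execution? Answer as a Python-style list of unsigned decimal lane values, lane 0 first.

lanes per group: 256·1/32 = 8
AVL=7 ≤ VLMAX=8, so vl = 7
[0] add(0x4d,0xcd) = 0x11a
[1] mask-off/ones = 0xffffffff
[2] mask-off/ones = 0xffffffff
[3] mask-off/ones = 0xffffffff
[4] add(0xfc,0x1a) = 0x116
[5] add(0x9d,0xfb) = 0x198
[6] mask-off/ones = 0xffffffff
[7] tail/ones = 0xffffffff

vd = [282, 4294967295, 4294967295, 4294967295, 278, 408, 4294967295, 4294967295]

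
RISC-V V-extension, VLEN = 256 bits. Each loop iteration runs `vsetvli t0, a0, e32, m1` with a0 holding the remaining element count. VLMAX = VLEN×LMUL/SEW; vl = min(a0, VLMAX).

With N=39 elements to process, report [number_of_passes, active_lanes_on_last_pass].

lanes per group: 256·1/32 = 8
39 elements at 8/iter → 5 passes, remainder 7 on the last

[iterations, last_vl] = [5, 7]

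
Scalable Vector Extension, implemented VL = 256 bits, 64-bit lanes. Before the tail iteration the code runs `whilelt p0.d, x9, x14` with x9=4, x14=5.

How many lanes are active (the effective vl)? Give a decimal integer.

vl = 1

256-bit reg / 64-bit elem → 4 lanes
p0[j] = (4+j < 5); true for j=0..0 → 1 lanes set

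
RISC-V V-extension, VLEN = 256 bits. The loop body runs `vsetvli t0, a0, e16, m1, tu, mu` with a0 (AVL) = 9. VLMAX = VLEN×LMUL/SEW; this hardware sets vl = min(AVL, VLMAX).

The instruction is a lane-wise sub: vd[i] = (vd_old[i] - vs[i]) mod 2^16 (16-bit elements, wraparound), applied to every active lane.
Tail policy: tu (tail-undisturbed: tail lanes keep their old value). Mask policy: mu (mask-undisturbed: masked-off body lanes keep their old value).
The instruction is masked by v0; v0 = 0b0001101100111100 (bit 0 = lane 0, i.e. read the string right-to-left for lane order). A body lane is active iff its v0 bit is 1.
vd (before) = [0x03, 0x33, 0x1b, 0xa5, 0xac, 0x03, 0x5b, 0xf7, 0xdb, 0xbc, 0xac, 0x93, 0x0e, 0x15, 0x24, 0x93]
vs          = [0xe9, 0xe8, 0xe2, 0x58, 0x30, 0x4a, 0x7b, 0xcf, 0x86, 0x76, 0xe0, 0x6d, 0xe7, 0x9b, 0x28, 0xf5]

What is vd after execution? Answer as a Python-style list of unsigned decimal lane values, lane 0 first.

VLMAX = (256 × 1) / 16 = 16 lanes
AVL=9 ≤ VLMAX=16, so vl = 9
vd[0] mask-off/keep -> 0x03
vd[1] mask-off/keep -> 0x33
vd[2] sub(0x1b,0xe2) -> 0xff39
vd[3] sub(0xa5,0x58) -> 0x4d
vd[4] sub(0xac,0x30) -> 0x7c
vd[5] sub(0x03,0x4a) -> 0xffb9
vd[6] mask-off/keep -> 0x5b
vd[7] mask-off/keep -> 0xf7
vd[8] sub(0xdb,0x86) -> 0x55
vd[9] tail/keep -> 0xbc
vd[10] tail/keep -> 0xac
vd[11] tail/keep -> 0x93
vd[12] tail/keep -> 0x0e
vd[13] tail/keep -> 0x15
vd[14] tail/keep -> 0x24
vd[15] tail/keep -> 0x93

vd = [3, 51, 65337, 77, 124, 65465, 91, 247, 85, 188, 172, 147, 14, 21, 36, 147]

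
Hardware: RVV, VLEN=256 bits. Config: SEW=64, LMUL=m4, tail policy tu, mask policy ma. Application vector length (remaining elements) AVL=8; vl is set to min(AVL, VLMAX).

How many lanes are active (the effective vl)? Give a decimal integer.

VLMAX = VLEN×LMUL/SEW = 256×4/64 = 16
vl = min(AVL, VLMAX) = min(8, 16) = 8

vl = 8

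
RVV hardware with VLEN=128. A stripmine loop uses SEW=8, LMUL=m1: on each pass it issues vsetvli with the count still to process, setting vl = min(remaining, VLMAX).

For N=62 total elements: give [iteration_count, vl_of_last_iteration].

lanes per group: 128·1/8 = 16
iterations = ceil(62/16) = 4; final-pass vl = 14

[iterations, last_vl] = [4, 14]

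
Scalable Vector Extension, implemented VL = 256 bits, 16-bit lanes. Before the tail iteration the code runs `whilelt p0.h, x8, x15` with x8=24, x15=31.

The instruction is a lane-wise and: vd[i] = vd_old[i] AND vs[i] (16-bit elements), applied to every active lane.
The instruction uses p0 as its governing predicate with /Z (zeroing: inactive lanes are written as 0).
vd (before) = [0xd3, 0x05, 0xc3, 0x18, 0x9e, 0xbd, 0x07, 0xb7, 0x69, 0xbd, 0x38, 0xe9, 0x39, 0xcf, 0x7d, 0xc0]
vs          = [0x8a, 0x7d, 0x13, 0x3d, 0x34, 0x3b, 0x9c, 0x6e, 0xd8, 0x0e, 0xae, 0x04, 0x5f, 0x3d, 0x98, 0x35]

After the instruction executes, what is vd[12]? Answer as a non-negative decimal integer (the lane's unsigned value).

vd[12] = 0

lane count: 256 div 16 = 16
active while 24+j < 31, i.e. j ∈ [0,7) capped at 16 ⇒ 7
[0] and(0xd3,0x8a) = 0x82
[1] and(0x05,0x7d) = 0x05
[2] and(0xc3,0x13) = 0x03
[3] and(0x18,0x3d) = 0x18
[4] and(0x9e,0x34) = 0x14
[5] and(0xbd,0x3b) = 0x39
[6] and(0x07,0x9c) = 0x04
[7] tail/zero = 0x00
[8] tail/zero = 0x00
[9] tail/zero = 0x00
[10] tail/zero = 0x00
[11] tail/zero = 0x00
[12] tail/zero = 0x00
[13] tail/zero = 0x00
[14] tail/zero = 0x00
[15] tail/zero = 0x00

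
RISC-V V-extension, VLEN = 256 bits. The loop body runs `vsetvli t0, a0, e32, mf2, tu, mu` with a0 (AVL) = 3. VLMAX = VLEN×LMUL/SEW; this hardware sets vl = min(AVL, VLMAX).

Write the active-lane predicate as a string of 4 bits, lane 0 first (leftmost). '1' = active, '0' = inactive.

lanes per group: 256·1/2/32 = 4
AVL=3 ≤ VLMAX=4, so vl = 3
bits (lane 0 leftmost): 1110

predicate = 1110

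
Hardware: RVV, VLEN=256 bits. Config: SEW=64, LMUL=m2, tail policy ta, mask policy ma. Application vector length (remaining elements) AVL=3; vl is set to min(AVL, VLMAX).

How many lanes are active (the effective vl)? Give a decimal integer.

vl = 3

VLMAX = VLEN×LMUL/SEW = 256×2/64 = 8
vl = min(AVL, VLMAX) = min(3, 8) = 3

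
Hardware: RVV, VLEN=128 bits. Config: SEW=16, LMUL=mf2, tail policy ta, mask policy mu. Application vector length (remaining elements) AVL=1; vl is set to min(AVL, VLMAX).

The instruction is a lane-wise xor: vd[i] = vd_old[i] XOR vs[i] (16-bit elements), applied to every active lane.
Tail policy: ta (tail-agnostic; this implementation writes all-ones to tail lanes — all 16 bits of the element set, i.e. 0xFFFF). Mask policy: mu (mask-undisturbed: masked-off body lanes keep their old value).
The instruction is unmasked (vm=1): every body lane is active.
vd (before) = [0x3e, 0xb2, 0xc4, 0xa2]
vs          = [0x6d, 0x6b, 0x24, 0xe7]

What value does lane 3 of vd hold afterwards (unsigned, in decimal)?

vd[3] = 65535

lanes per group: 128·1/2/16 = 4
vl ← min(1, 4) = 1
  i=0: xor(0x3e,0x6d) → 83
  i=1: tail/ones → 65535
  i=2: tail/ones → 65535
  i=3: tail/ones → 65535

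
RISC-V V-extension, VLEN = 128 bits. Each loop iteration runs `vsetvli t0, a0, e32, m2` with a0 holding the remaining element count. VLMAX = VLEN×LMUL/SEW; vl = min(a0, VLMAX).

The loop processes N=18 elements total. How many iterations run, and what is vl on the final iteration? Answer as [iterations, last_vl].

lanes per group: 128·2/32 = 8
iterations = ceil(18/8) = 3; final-pass vl = 2

[iterations, last_vl] = [3, 2]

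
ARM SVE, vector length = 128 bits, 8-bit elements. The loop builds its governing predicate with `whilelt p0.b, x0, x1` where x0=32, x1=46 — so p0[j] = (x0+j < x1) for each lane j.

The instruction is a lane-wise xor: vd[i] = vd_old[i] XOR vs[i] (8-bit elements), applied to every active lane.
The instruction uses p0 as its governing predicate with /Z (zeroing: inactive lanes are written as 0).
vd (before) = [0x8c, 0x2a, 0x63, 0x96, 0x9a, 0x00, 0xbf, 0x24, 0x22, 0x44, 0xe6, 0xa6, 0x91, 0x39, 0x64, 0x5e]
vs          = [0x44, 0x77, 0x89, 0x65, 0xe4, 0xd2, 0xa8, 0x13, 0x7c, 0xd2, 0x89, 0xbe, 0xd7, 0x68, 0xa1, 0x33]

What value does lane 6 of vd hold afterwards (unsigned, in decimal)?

vd[6] = 23

128-bit reg / 8-bit elem → 16 lanes
p0[j] = (32+j < 46); true for j=0..13 → 14 lanes set
vd[0] xor(0x8c,0x44) -> 0xc8
vd[1] xor(0x2a,0x77) -> 0x5d
vd[2] xor(0x63,0x89) -> 0xea
vd[3] xor(0x96,0x65) -> 0xf3
vd[4] xor(0x9a,0xe4) -> 0x7e
vd[5] xor(0x00,0xd2) -> 0xd2
vd[6] xor(0xbf,0xa8) -> 0x17
vd[7] xor(0x24,0x13) -> 0x37
vd[8] xor(0x22,0x7c) -> 0x5e
vd[9] xor(0x44,0xd2) -> 0x96
vd[10] xor(0xe6,0x89) -> 0x6f
vd[11] xor(0xa6,0xbe) -> 0x18
vd[12] xor(0x91,0xd7) -> 0x46
vd[13] xor(0x39,0x68) -> 0x51
vd[14] tail/zero -> 0x00
vd[15] tail/zero -> 0x00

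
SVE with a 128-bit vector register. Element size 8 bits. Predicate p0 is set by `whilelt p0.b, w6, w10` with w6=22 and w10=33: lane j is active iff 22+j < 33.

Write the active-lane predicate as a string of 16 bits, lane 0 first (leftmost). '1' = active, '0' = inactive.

predicate = 1111111111100000

lane count: 128 div 8 = 16
whilelt: lane j active iff 22+j < 33 → j < 11 → 11 active
bits (lane 0 leftmost): 1111111111100000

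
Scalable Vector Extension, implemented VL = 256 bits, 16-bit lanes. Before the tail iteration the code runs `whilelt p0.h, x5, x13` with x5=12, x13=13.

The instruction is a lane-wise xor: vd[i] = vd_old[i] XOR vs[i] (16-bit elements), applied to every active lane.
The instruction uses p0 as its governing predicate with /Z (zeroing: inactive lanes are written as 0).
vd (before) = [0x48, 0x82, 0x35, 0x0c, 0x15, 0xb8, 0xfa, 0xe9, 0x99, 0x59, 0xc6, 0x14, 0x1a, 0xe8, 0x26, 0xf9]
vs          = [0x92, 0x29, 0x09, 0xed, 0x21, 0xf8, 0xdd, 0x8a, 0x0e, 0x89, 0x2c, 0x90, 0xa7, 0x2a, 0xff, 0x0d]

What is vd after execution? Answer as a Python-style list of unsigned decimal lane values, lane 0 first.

vd = [218, 0, 0, 0, 0, 0, 0, 0, 0, 0, 0, 0, 0, 0, 0, 0]

register lanes = 256/16 = 16
active while 12+j < 13, i.e. j ∈ [0,1) capped at 16 ⇒ 1
  i=0: xor(0x48,0x92) → 218
  i=1: tail/zero → 0
  i=2: tail/zero → 0
  i=3: tail/zero → 0
  i=4: tail/zero → 0
  i=5: tail/zero → 0
  i=6: tail/zero → 0
  i=7: tail/zero → 0
  i=8: tail/zero → 0
  i=9: tail/zero → 0
  i=10: tail/zero → 0
  i=11: tail/zero → 0
  i=12: tail/zero → 0
  i=13: tail/zero → 0
  i=14: tail/zero → 0
  i=15: tail/zero → 0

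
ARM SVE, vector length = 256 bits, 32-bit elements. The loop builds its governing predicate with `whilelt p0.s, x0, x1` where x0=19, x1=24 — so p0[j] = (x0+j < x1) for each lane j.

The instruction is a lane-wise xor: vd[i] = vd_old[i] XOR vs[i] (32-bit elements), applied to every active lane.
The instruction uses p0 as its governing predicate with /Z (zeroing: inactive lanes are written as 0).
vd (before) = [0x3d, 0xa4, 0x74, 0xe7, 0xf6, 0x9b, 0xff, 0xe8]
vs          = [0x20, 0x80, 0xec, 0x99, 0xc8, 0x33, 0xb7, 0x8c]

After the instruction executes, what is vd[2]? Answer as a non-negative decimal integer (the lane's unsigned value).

register lanes = 256/32 = 8
active while 19+j < 24, i.e. j ∈ [0,5) capped at 8 ⇒ 5
  i=0: xor(0x3d,0x20) → 29
  i=1: xor(0xa4,0x80) → 36
  i=2: xor(0x74,0xec) → 152
  i=3: xor(0xe7,0x99) → 126
  i=4: xor(0xf6,0xc8) → 62
  i=5: tail/zero → 0
  i=6: tail/zero → 0
  i=7: tail/zero → 0

vd[2] = 152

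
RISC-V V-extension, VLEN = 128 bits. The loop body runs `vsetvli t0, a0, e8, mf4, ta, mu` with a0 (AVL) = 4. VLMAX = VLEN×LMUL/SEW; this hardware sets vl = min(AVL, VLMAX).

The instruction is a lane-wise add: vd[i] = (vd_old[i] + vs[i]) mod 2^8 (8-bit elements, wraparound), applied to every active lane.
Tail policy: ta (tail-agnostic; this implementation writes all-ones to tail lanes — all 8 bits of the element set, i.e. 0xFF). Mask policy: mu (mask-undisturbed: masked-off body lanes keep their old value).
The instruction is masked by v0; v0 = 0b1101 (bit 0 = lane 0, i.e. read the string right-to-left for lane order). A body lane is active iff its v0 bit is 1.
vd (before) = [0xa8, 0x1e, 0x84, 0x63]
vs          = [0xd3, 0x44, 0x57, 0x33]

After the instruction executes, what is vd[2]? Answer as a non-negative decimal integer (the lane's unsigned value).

vd[2] = 219

VLMAX = (128 × 1/4) / 8 = 4 lanes
vl = min(AVL, VLMAX) = min(4, 4) = 4
lane  0: add(0xa8,0xd3) ⇒ 0x7b
lane  1: mask-off/keep ⇒ 0x1e
lane  2: add(0x84,0x57) ⇒ 0xdb
lane  3: add(0x63,0x33) ⇒ 0x96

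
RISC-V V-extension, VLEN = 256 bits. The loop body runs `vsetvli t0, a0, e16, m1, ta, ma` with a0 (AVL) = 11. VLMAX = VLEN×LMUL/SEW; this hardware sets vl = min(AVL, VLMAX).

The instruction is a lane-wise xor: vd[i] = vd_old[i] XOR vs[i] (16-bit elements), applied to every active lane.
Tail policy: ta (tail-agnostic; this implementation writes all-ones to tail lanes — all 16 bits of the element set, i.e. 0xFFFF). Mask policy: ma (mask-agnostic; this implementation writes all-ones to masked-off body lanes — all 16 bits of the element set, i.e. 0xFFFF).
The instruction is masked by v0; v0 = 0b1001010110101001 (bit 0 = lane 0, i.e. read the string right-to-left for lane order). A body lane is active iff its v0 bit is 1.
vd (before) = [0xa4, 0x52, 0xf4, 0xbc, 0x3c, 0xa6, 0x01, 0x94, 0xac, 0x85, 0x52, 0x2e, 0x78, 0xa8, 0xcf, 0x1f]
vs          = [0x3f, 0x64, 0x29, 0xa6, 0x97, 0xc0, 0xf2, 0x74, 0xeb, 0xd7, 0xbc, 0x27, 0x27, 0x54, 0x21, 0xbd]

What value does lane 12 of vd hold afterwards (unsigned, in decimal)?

lanes per group: 256·1/16 = 16
vl = min(AVL, VLMAX) = min(11, 16) = 11
  i=0: xor(0xa4,0x3f) → 155
  i=1: mask-off/ones → 65535
  i=2: mask-off/ones → 65535
  i=3: xor(0xbc,0xa6) → 26
  i=4: mask-off/ones → 65535
  i=5: xor(0xa6,0xc0) → 102
  i=6: mask-off/ones → 65535
  i=7: xor(0x94,0x74) → 224
  i=8: xor(0xac,0xeb) → 71
  i=9: mask-off/ones → 65535
  i=10: xor(0x52,0xbc) → 238
  i=11: tail/ones → 65535
  i=12: tail/ones → 65535
  i=13: tail/ones → 65535
  i=14: tail/ones → 65535
  i=15: tail/ones → 65535

vd[12] = 65535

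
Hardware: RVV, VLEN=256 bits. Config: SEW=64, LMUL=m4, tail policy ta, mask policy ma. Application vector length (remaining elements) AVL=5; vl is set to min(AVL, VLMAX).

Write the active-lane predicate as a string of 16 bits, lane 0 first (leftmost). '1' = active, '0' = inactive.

predicate = 1111100000000000

VLMAX = (256 × 4) / 64 = 16 lanes
AVL=5 ≤ VLMAX=16, so vl = 5
bits (lane 0 leftmost): 1111100000000000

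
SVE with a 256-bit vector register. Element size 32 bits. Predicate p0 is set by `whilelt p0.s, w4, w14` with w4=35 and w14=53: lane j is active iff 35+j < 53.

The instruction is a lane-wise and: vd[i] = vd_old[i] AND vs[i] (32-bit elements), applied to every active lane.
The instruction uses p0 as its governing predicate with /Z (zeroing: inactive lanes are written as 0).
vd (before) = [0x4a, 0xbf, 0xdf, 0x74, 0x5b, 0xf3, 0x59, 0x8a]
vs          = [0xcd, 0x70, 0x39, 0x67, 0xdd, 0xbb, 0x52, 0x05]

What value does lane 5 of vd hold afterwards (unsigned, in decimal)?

register lanes = 256/32 = 8
p0[j] = (35+j < 53); true for j=0..7 → 8 lanes set
lane  0: and(0x4a,0xcd) ⇒ 0x48
lane  1: and(0xbf,0x70) ⇒ 0x30
lane  2: and(0xdf,0x39) ⇒ 0x19
lane  3: and(0x74,0x67) ⇒ 0x64
lane  4: and(0x5b,0xdd) ⇒ 0x59
lane  5: and(0xf3,0xbb) ⇒ 0xb3
lane  6: and(0x59,0x52) ⇒ 0x50
lane  7: and(0x8a,0x05) ⇒ 0x00

vd[5] = 179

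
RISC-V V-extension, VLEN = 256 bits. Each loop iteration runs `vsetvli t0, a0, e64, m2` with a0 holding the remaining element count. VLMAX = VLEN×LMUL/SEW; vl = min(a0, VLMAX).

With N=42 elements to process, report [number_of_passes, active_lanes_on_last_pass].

[iterations, last_vl] = [6, 2]

VLMAX = (256 × 2) / 64 = 8 lanes
42 elements at 8/iter → 6 passes, remainder 2 on the last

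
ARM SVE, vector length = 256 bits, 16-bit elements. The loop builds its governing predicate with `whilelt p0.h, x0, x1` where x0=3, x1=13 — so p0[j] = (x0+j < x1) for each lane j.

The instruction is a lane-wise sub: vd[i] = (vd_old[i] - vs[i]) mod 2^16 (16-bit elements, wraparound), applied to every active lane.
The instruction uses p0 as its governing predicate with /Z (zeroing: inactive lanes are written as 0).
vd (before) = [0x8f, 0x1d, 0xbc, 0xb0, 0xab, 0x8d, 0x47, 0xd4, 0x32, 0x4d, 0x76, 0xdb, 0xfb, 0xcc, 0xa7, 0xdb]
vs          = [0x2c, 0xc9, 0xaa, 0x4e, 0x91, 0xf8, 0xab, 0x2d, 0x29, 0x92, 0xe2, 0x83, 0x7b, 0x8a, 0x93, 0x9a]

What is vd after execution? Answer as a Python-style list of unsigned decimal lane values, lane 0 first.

vd = [99, 65364, 18, 98, 26, 65429, 65436, 167, 9, 65467, 0, 0, 0, 0, 0, 0]

register lanes = 256/16 = 16
active while 3+j < 13, i.e. j ∈ [0,10) capped at 16 ⇒ 10
[0] sub(0x8f,0x2c) = 0x63
[1] sub(0x1d,0xc9) = 0xff54
[2] sub(0xbc,0xaa) = 0x12
[3] sub(0xb0,0x4e) = 0x62
[4] sub(0xab,0x91) = 0x1a
[5] sub(0x8d,0xf8) = 0xff95
[6] sub(0x47,0xab) = 0xff9c
[7] sub(0xd4,0x2d) = 0xa7
[8] sub(0x32,0x29) = 0x09
[9] sub(0x4d,0x92) = 0xffbb
[10] tail/zero = 0x00
[11] tail/zero = 0x00
[12] tail/zero = 0x00
[13] tail/zero = 0x00
[14] tail/zero = 0x00
[15] tail/zero = 0x00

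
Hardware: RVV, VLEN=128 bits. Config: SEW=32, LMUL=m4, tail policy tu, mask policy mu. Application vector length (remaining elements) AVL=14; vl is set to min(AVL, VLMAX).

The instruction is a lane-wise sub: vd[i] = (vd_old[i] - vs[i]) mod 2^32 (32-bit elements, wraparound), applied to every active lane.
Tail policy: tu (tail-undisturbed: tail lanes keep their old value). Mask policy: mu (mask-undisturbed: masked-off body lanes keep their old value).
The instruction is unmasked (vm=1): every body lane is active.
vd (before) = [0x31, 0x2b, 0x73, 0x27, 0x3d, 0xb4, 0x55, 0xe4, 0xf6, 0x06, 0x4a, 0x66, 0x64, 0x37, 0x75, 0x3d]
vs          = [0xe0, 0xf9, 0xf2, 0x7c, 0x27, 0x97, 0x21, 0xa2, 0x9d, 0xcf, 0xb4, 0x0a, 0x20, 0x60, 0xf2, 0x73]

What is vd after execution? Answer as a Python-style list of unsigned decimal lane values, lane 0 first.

VLMAX = VLEN×LMUL/SEW = 128×4/32 = 16
vl = min(AVL, VLMAX) = min(14, 16) = 14
  i=0: sub(0x31,0xe0) → 4294967121
  i=1: sub(0x2b,0xf9) → 4294967090
  i=2: sub(0x73,0xf2) → 4294967169
  i=3: sub(0x27,0x7c) → 4294967211
  i=4: sub(0x3d,0x27) → 22
  i=5: sub(0xb4,0x97) → 29
  i=6: sub(0x55,0x21) → 52
  i=7: sub(0xe4,0xa2) → 66
  i=8: sub(0xf6,0x9d) → 89
  i=9: sub(0x06,0xcf) → 4294967095
  i=10: sub(0x4a,0xb4) → 4294967190
  i=11: sub(0x66,0x0a) → 92
  i=12: sub(0x64,0x20) → 68
  i=13: sub(0x37,0x60) → 4294967255
  i=14: tail/keep → 117
  i=15: tail/keep → 61

vd = [4294967121, 4294967090, 4294967169, 4294967211, 22, 29, 52, 66, 89, 4294967095, 4294967190, 92, 68, 4294967255, 117, 61]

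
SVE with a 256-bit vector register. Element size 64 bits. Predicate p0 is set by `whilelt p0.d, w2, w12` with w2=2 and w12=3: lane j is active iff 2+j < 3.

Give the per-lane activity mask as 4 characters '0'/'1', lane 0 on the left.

lane count: 256 div 64 = 4
p0[j] = (2+j < 3); true for j=0..0 → 1 lanes set
bits (lane 0 leftmost): 1000

predicate = 1000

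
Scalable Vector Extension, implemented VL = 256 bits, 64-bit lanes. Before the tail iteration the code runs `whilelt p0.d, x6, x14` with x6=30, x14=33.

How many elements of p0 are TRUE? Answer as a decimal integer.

vl = 3

lane count: 256 div 64 = 4
active while 30+j < 33, i.e. j ∈ [0,3) capped at 4 ⇒ 3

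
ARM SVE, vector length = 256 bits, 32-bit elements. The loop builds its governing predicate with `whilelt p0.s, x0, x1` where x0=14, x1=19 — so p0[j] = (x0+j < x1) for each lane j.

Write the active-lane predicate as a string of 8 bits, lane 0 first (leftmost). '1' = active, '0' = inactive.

lane count: 256 div 32 = 8
active while 14+j < 19, i.e. j ∈ [0,5) capped at 8 ⇒ 5
bits (lane 0 leftmost): 11111000

predicate = 11111000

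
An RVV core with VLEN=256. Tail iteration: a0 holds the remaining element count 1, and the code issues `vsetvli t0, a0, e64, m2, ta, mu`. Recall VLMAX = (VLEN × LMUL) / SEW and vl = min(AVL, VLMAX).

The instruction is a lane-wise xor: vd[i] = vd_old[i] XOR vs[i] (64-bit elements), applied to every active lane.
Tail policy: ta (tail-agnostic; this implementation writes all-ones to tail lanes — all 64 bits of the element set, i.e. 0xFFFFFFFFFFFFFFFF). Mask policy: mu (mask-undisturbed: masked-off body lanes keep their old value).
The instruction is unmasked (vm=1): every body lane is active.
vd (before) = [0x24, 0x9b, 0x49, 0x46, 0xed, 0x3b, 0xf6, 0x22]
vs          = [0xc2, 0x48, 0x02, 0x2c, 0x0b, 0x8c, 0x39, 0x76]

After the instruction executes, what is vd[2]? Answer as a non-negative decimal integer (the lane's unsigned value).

vd[2] = 18446744073709551615

VLMAX = VLEN×LMUL/SEW = 256×2/64 = 8
vl = min(AVL, VLMAX) = min(1, 8) = 1
  i=0: xor(0x24,0xc2) → 230
  i=1: tail/ones → 18446744073709551615
  i=2: tail/ones → 18446744073709551615
  i=3: tail/ones → 18446744073709551615
  i=4: tail/ones → 18446744073709551615
  i=5: tail/ones → 18446744073709551615
  i=6: tail/ones → 18446744073709551615
  i=7: tail/ones → 18446744073709551615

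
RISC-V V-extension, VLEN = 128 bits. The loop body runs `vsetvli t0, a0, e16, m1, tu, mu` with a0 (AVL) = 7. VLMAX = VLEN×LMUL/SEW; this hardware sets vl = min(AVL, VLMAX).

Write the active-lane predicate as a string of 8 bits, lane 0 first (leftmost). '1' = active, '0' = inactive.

lanes per group: 128·1/16 = 8
AVL=7 ≤ VLMAX=8, so vl = 7
bits (lane 0 leftmost): 11111110

predicate = 11111110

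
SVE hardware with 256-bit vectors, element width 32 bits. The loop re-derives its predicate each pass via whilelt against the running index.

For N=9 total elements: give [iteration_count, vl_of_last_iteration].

lane count: 256 div 32 = 8
N=9: ⌈9/8⌉ = 2 iters; last vl = 9 − 1×8 = 1

[iterations, last_vl] = [2, 1]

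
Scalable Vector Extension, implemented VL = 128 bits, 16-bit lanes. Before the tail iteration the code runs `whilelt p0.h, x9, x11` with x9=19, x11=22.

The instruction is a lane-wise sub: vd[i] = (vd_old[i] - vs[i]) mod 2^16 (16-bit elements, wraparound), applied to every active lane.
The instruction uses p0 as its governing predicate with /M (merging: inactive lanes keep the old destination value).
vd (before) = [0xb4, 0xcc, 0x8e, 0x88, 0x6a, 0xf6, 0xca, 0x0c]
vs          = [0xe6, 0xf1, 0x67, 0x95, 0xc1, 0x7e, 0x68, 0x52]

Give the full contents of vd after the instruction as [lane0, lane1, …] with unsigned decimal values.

vd = [65486, 65499, 39, 136, 106, 246, 202, 12]

lane count: 128 div 16 = 8
active while 19+j < 22, i.e. j ∈ [0,3) capped at 8 ⇒ 3
lane  0: sub(0xb4,0xe6) ⇒ 0xffce
lane  1: sub(0xcc,0xf1) ⇒ 0xffdb
lane  2: sub(0x8e,0x67) ⇒ 0x27
lane  3: tail/keep ⇒ 0x88
lane  4: tail/keep ⇒ 0x6a
lane  5: tail/keep ⇒ 0xf6
lane  6: tail/keep ⇒ 0xca
lane  7: tail/keep ⇒ 0x0c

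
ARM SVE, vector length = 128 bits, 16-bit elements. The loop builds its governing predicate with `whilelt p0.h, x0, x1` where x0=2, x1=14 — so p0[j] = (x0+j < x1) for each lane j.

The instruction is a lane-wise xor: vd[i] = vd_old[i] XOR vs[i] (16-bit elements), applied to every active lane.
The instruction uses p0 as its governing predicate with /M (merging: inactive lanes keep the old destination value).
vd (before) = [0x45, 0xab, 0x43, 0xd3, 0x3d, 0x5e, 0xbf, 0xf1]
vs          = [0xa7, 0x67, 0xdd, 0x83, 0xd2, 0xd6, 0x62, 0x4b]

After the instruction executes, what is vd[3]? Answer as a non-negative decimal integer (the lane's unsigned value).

lane count: 128 div 16 = 8
p0[j] = (2+j < 14); true for j=0..7 → 8 lanes set
[0] xor(0x45,0xa7) = 0xe2
[1] xor(0xab,0x67) = 0xcc
[2] xor(0x43,0xdd) = 0x9e
[3] xor(0xd3,0x83) = 0x50
[4] xor(0x3d,0xd2) = 0xef
[5] xor(0x5e,0xd6) = 0x88
[6] xor(0xbf,0x62) = 0xdd
[7] xor(0xf1,0x4b) = 0xba

vd[3] = 80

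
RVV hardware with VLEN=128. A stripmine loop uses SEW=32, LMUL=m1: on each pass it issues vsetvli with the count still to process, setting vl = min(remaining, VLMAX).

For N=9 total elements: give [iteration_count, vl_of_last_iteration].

VLMAX = VLEN×LMUL/SEW = 128×1/32 = 4
9 elements at 4/iter → 3 passes, remainder 1 on the last

[iterations, last_vl] = [3, 1]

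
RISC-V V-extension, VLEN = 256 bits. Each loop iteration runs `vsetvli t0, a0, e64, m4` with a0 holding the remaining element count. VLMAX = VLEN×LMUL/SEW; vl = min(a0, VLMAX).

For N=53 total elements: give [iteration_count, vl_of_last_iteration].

[iterations, last_vl] = [4, 5]

VLMAX = VLEN×LMUL/SEW = 256×4/64 = 16
iterations = ceil(53/16) = 4; final-pass vl = 5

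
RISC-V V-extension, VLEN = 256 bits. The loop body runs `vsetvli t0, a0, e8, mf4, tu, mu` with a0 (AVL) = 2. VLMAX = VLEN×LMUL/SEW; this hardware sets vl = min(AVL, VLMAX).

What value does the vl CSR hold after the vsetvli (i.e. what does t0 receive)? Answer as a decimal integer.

vl = 2

VLMAX = (256 × 1/4) / 8 = 8 lanes
vl ← min(2, 8) = 2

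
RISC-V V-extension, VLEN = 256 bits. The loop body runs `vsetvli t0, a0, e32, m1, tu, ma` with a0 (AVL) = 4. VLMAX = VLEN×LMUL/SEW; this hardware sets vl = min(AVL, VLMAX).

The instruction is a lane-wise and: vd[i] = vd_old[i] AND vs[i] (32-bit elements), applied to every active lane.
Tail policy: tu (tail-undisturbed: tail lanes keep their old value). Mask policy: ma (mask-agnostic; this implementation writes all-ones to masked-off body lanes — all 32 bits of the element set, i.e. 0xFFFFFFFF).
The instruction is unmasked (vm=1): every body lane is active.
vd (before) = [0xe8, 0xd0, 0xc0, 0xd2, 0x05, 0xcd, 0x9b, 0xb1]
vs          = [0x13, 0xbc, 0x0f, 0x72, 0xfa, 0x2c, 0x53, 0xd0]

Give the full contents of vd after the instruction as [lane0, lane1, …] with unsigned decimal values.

vd = [0, 144, 0, 82, 5, 205, 155, 177]

VLMAX = (256 × 1) / 32 = 8 lanes
AVL=4 ≤ VLMAX=8, so vl = 4
vd[0] and(0xe8,0x13) -> 0x00
vd[1] and(0xd0,0xbc) -> 0x90
vd[2] and(0xc0,0x0f) -> 0x00
vd[3] and(0xd2,0x72) -> 0x52
vd[4] tail/keep -> 0x05
vd[5] tail/keep -> 0xcd
vd[6] tail/keep -> 0x9b
vd[7] tail/keep -> 0xb1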